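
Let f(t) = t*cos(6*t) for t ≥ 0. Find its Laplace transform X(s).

X(s) = (s - 6)*(s + 6)/(s^2 + 36)^2

L{cos(6t)} = s/(s^2 + 36).
Then apply L{t·g(t)} = -d/ds[G(s)] with G(s) = s/(s^2 + 36):
differentiating 1 time and applying the sign gives (s - 6)*(s + 6)/(s^2 + 36)^2.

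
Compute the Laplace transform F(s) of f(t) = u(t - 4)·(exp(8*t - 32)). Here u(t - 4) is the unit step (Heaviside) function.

F(s) = exp(-4*s)/(s - 8)

By the second shifting theorem, L{u(t - c)·g(t - c)} = e^(-cs)·G(s) with c = 4 and G(s) = L{g(t)}.
L{e^(8t)} = 1/(s - 8).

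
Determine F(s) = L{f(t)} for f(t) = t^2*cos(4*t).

F(s) = 2*s*(s^2 - 48)/(s^2 + 16)^3

L{cos(4t)} = s/(s^2 + 16).
Then apply L{t^2·g(t)} = (-1)^2 d^2/ds^2[G(s)] with G(s) = s/(s^2 + 16):
differentiating 2 times and applying the sign gives 2*s*(s^2 - 48)/(s^2 + 16)^3.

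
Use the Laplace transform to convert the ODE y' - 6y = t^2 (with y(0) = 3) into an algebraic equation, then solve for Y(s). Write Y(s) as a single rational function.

Y(s) = (3*s^3 + 2)/(s^4 - 6*s^3)

Apply the Laplace transform to the equation.
Using L{y'} = sY - y(0) = sY - 3, the left side becomes (s - 6)Y - (3).
The right side is L{t^2} = 2/s^3.
So (s - 6)Y = 2/s^3 + (3).
Isolate Y and clear denominators.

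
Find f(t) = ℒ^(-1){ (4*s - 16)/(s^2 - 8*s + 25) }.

Rewrite the denominator: s^2 - 8*s + 25 = (s - 4)^2 + 9.
The form in (s - 4) signals a first-shifting-theorem factor e^(4t).
Since L{cos(3t)} = s/(s^2 + 9), the inverse is exp(4*t)*cos(3*t), scaled by 4.

f(t) = 4*exp(4*t)*cos(3*t)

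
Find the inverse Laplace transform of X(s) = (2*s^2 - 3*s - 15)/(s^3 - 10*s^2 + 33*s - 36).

Factor the denominator: s^3 - 10*s^2 + 33*s - 36 = (s - 4)*(s - 3)^2.
Partial fraction decomposition gives [-3/(s - 3)] + [6/(s - 3)^2] + [5/(s - 4)].
Invert each term: -3/(s - 3) ↔ -3e^(3t); 6/(s - 3)^2 ↔ 6t·e^(3t); 5/(s - 4) ↔ 5e^(4t).

6*t*exp(3*t) + 5*exp(4*t) - 3*exp(3*t)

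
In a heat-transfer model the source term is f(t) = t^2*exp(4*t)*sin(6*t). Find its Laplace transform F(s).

F(s) = 36*(s^2 - 8*s + 4)/(s^2 - 8*s + 52)^3

L{sin(6t)} = 6/(s^2 + 36).
Multiplying by e^(4t) shifts s → s - 4, so L{exp(4*t)*sin(6*t)} = 6/((s - 4)^2 + 36).
Then apply L{t^2·g(t)} = (-1)^2 d^2/ds^2[G(s)] with G(s) = 6/((s - 4)^2 + 36):
differentiating 2 times and applying the sign gives 36*(s^2 - 8*s + 4)/(s^2 - 8*s + 52)^3.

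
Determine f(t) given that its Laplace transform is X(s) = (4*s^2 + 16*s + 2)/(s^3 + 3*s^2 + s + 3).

Factor the denominator: s^3 + 3*s^2 + s + 3 = (s + 3)*(s^2 + 1).
Partial fraction decomposition gives [-1/(s + 3)] + [5*s/(s^2 + 1)] + [1/(s^2 + 1)].
Invert each term: -1/(s + 3) ↔ -e^(-3t); 5·s/(s^2 + 1) ↔ 5cos(t); 1·1/(s^2 + 1) ↔ sin(t).

f(t) = sin(t) + 5*cos(t) - exp(-3*t)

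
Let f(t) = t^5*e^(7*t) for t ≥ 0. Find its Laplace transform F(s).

L{t^5} = 5!/s^6 = 120/s^6.
By the first shifting theorem, multiplying by e^(7t) replaces s with s - 7.

F(s) = 120/(s - 7)^6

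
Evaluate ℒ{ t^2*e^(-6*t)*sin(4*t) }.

8*(3*s^2 + 36*s + 92)/(s^2 + 12*s + 52)^3

L{sin(4t)} = 4/(s^2 + 16).
Multiplying by e^(-6t) shifts s → s + 6, so L{e^(-6*t)*sin(4*t)} = 4/((s + 6)^2 + 16).
Then apply L{t^2·g(t)} = (-1)^2 d^2/ds^2[G(s)] with G(s) = 4/((s + 6)^2 + 16):
differentiating 2 times and applying the sign gives 8*(3*s^2 + 36*s + 92)/(s^2 + 12*s + 52)^3.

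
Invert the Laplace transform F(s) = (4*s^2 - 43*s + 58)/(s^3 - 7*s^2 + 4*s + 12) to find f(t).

Factor the denominator: s^3 - 7*s^2 + 4*s + 12 = (s - 6)*(s - 2)*(s + 1).
Partial fraction decomposition gives [1/(s - 2)] + [-2/(s - 6)] + [5/(s + 1)].
Invert each term: 1/(s - 2) ↔ e^(2t); -2/(s - 6) ↔ -2e^(6t); 5/(s + 1) ↔ 5e^(-t).

f(t) = -2*exp(6*t) + exp(2*t) + 5*exp(-t)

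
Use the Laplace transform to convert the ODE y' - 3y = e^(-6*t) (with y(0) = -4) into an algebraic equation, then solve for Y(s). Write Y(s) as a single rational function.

Y(s) = (-4*s - 23)/(s^2 + 3*s - 18)

Transform both sides with L{·}.
With L{y'} = sY - y(0) = sY - (-4): the LHS transforms to (s - 3)Y - (-4).
The right side is L{e^(-6*t)} = 1/(s + 6).
So (s - 3)Y = 1/(s + 6) + (-4).
Isolate Y and clear denominators.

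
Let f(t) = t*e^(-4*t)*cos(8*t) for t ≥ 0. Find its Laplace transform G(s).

G(s) = (s - 4)*(s + 12)/(s^2 + 8*s + 80)^2

L{cos(8t)} = s/(s^2 + 64).
Multiplying by e^(-4t) shifts s → s + 4, so L{e^(-4*t)*cos(8*t)} = (s + 4)/((s + 4)^2 + 64).
Then apply L{t·g(t)} = -d/ds[H(s)] with H(s) = (s + 4)/((s + 4)^2 + 64):
differentiating 1 time and applying the sign gives (s - 4)*(s + 12)/(s^2 + 8*s + 80)^2.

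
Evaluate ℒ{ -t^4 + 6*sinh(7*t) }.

42/(s^2 - 49) - 24/s^5

By linearity of the Laplace transform, transform each term separately.
(-1)·[L{t^4} = 4!/s^5 = 24/s^5]; (6)·[L{sinh(7t)} = 7/(s^2 - 49)].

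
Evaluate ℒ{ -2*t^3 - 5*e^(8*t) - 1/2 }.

Apply the Laplace transform termwise.
(-2)·[L{t^3} = 3!/s^4 = 6/s^4]; (-5)·[L{e^(8t)} = 1/(s - 8)]; L{-1/2} = (-1/2)/s.

-5/(s - 8) - 1/(2*s) - 12/s^4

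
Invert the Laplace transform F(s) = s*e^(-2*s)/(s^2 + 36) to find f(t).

The factor e^(-2s) signals a time shift by c = 2 (second shifting theorem).
L{cos(6t)} = s/(s^2 + 36), so L^-1{s/(s^2 + 36)} = cos(6*t).
Hence the inverse is u(t - 2) times that function evaluated at t - 2.

f(t) = Heaviside(t - 2)*(cos(6*t - 12))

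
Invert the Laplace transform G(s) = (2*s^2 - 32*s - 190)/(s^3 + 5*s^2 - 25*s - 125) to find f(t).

Factor the denominator: s^3 + 5*s^2 - 25*s - 125 = (s - 5)*(s + 5)^2.
Partial fraction decomposition gives [5/(s + 5)] + [-2/(s + 5)^2] + [-3/(s - 5)].
Invert each term: 5/(s + 5) ↔ 5e^(-5t); -2/(s + 5)^2 ↔ -2t·e^(-5t); -3/(s - 5) ↔ -3e^(5t).

f(t) = -2*t*exp(-5*t) - 3*exp(5*t) + 5*exp(-5*t)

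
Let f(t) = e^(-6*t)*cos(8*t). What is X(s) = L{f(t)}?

X(s) = (s + 6)/((s + 6)^2 + 64)

L{cos(8t)} = s/(s^2 + 64).
By the first shifting theorem, multiplying by e^(-6t) replaces s with s + 6.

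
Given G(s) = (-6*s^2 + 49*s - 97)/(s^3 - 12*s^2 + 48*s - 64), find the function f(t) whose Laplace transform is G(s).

Factor the denominator: s^3 - 12*s^2 + 48*s - 64 = (s - 4)^3.
Partial fraction decomposition gives [-6/(s - 4)] + [(s - 4)^(-2)] + [3/(s - 4)^3].
Invert each term: -6/(s - 4) ↔ -6e^(4t); 1/(s - 4)^2 ↔ t·e^(4t); 3/(s - 4)^3 ↔ (3/2)t^2·e^(4t).

f(t) = 3*t^2*exp(4*t)/2 + t*exp(4*t) - 6*exp(4*t)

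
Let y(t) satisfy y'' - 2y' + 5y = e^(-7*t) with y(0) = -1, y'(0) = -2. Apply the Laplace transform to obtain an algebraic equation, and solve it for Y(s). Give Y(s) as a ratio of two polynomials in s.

Y(s) = (-s^2 - 7*s + 1)/(s^3 + 5*s^2 - 9*s + 35)

Laplace-transform each side.
The derivative rules (L{y''} = s^2 Y - s·y(0) - y'(0) and L{y'} = sY - y(0), with y(0) = -1, y'(0) = -2) turn the left side into (s^2 - 2*s + 5)Y - (-s).
The right side is L{e^(-7*t)} = 1/(s + 7).
So (s^2 - 2*s + 5)Y = 1/(s + 7) + (-s).
Solve for Y(s) and write it as one ratio of polynomials.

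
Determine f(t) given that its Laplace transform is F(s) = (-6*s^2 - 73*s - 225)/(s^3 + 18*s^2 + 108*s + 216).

f(t) = -3*t^2*exp(-6*t)/2 - t*exp(-6*t) - 6*exp(-6*t)

Factor the denominator: s^3 + 18*s^2 + 108*s + 216 = (s + 6)^3.
Partial fraction decomposition gives [-6/(s + 6)] + [-1/(s + 6)^2] + [-3/(s + 6)^3].
Invert each term: -6/(s + 6) ↔ -6e^(-6t); -1/(s + 6)^2 ↔ -t·e^(-6t); -3/(s + 6)^3 ↔ (-3/2)t^2·e^(-6t).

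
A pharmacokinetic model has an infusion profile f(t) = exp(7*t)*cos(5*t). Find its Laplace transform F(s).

F(s) = (s - 7)/((s - 7)^2 + 25)

L{cos(5t)} = s/(s^2 + 25).
By the first shifting theorem, multiplying by e^(7t) replaces s with s - 7.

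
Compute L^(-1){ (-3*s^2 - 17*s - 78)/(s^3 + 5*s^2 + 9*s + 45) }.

-4*sin(3*t) - cos(3*t) - 2*exp(-5*t)

Factor the denominator: s^3 + 5*s^2 + 9*s + 45 = (s + 5)*(s^2 + 9).
Partial fraction decomposition gives [-2/(s + 5)] + [-s/(s^2 + 9)] + [-12/(s^2 + 9)].
Invert each term: -2/(s + 5) ↔ -2e^(-5t); -1·s/(s^2 + 9) ↔ -cos(3t); -4·3/(s^2 + 9) ↔ -4sin(3t).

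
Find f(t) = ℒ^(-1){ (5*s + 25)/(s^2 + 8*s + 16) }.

Factor the denominator: s^2 + 8*s + 16 = (s + 4)^2.
Partial fraction decomposition gives [5/(s + 4)] + [5/(s + 4)^2].
Invert each term: 5/(s + 4) ↔ 5e^(-4t); 5/(s + 4)^2 ↔ 5t·e^(-4t).

f(t) = 5*t*exp(-4*t) + 5*exp(-4*t)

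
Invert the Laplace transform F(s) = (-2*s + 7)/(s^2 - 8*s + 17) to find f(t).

f(t) = -exp(4*t)*sin(t) - 2*exp(4*t)*cos(t)

Complete the square in the denominator: s^2 - 8*s + 17 = (s - 4)^2 + 1^2.
Split the numerator to match: -2*s + 7 = -2·(s - 4) - 1·1.
Invert each term: -2·(s - 4)/((s - 4)^2 + 1) ↔ -2e^(4t)cos(t); -1·1/((s - 4)^2 + 1) ↔ -e^(4t)sin(t).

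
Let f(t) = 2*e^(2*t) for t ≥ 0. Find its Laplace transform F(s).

F(s) = 2/(s - 2)

L{2} = 2/s.
By the first shifting theorem, multiplying by e^(2t) replaces s with s - 2.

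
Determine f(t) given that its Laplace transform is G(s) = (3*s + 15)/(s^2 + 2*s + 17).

f(t) = 3*exp(-t)*sin(4*t) + 3*exp(-t)*cos(4*t)

Complete the square in the denominator: s^2 + 2*s + 17 = (s + 1)^2 + 4^2.
Split the numerator to match: 3*s + 15 = 3·(s + 1) + 3·4.
Invert each term: 3·(s + 1)/((s + 1)^2 + 16) ↔ 3e^(-t)cos(4t); 3·4/((s + 1)^2 + 16) ↔ 3e^(-t)sin(4t).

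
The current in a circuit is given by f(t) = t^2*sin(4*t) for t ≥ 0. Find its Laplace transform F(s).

L{sin(4t)} = 4/(s^2 + 16).
Then apply L{t^2·g(t)} = (-1)^2 d^2/ds^2[G(s)] with G(s) = 4/(s^2 + 16):
differentiating 2 times and applying the sign gives 8*(3*s^2 - 16)/(s^2 + 16)^3.

F(s) = 8*(3*s^2 - 16)/(s^2 + 16)^3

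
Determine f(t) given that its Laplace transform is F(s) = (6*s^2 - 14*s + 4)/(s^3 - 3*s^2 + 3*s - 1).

f(t) = -2*t^2*exp(t) - 2*t*exp(t) + 6*exp(t)

Factor the denominator: s^3 - 3*s^2 + 3*s - 1 = (s - 1)^3.
Partial fraction decomposition gives [6/(s - 1)] + [-2/(s - 1)^2] + [-4/(s - 1)^3].
Invert each term: 6/(s - 1) ↔ 6e^(t); -2/(s - 1)^2 ↔ -2t·e^(t); -4/(s - 1)^3 ↔ (-2)t^2·e^(t).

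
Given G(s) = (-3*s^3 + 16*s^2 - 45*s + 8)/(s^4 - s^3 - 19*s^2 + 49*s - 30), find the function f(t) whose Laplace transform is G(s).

Factor the denominator: s^4 - s^3 - 19*s^2 + 49*s - 30 = (s - 3)*(s - 2)*(s - 1)*(s + 5).
Partial fraction decomposition gives [-3/(s + 5)] + [6/(s - 2)] + [-4/(s - 3)] + [-2/(s - 1)].
Invert each term: -3/(s + 5) ↔ -3e^(-5t); 6/(s - 2) ↔ 6e^(2t); -4/(s - 3) ↔ -4e^(3t); -2/(s - 1) ↔ -2e^(t).

f(t) = -4*exp(3*t) + 6*exp(2*t) - 2*exp(t) - 3*exp(-5*t)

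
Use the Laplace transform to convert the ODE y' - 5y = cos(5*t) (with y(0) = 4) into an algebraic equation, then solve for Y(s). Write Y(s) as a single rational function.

Y(s) = (4*s^2 + s + 100)/(s^3 - 5*s^2 + 25*s - 125)

Apply the Laplace transform to the equation.
With L{y'} = sY - y(0) = sY - 4: the LHS transforms to (s - 5)Y - (4).
The right side is L{cos(5*t)} = s/(s^2 + 25).
So (s - 5)Y = s/(s^2 + 25) + (4).
Divide through and combine into a single rational function.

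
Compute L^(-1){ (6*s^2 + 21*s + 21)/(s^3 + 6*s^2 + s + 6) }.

Factor the denominator: s^3 + 6*s^2 + s + 6 = (s + 6)*(s^2 + 1).
Partial fraction decomposition gives [3/(s + 6)] + [3*s/(s^2 + 1)] + [3/(s^2 + 1)].
Invert each term: 3/(s + 6) ↔ 3e^(-6t); 3·s/(s^2 + 1) ↔ 3cos(t); 3·1/(s^2 + 1) ↔ 3sin(t).

3*sin(t) + 3*cos(t) + 3*exp(-6*t)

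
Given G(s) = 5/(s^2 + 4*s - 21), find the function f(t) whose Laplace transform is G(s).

Rewrite the denominator: s^2 + 4*s - 21 = (s + 2)^2 - 25.
The form in (s + 2) signals a first-shifting-theorem factor e^(-2t).
Since L{sinh(5t)} = 5/(s^2 - 25), the inverse is exp(-2*t)*sinh(5*t).

f(t) = exp(-2*t)*sinh(5*t)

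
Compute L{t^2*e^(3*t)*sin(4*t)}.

8*(3*s^2 - 18*s + 11)/(s^2 - 6*s + 25)^3

L{sin(4t)} = 4/(s^2 + 16).
Multiplying by e^(3t) shifts s → s - 3, so L{e^(3*t)*sin(4*t)} = 4/((s - 3)^2 + 16).
Then apply L{t^2·g(t)} = (-1)^2 d^2/ds^2[G(s)] with G(s) = 4/((s - 3)^2 + 16):
differentiating 2 times and applying the sign gives 8*(3*s^2 - 18*s + 11)/(s^2 - 6*s + 25)^3.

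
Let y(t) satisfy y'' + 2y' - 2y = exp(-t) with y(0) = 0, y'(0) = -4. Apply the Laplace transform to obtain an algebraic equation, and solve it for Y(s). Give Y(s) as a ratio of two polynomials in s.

Laplace-transform each side.
With L{y''} = s^2 Y - s·y(0) - y'(0) and L{y'} = sY - y(0), with y(0) = 0, y'(0) = -4: the LHS transforms to (s^2 + 2*s - 2)Y - (-4).
The right side is L{exp(-t)} = 1/(s + 1).
So (s^2 + 2*s - 2)Y = 1/(s + 1) + (-4).
Solve for Y(s) and write it as one ratio of polynomials.

Y(s) = (-4*s - 3)/(s^3 + 3*s^2 - 2)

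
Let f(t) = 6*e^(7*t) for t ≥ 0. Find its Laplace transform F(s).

F(s) = 6/(s - 7)

L{6} = 6/s.
By the first shifting theorem, multiplying by e^(7t) replaces s with s - 7.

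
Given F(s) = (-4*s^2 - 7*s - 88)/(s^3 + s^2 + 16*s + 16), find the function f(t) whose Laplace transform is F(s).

Factor the denominator: s^3 + s^2 + 16*s + 16 = (s + 1)*(s^2 + 16).
Partial fraction decomposition gives [-5/(s + 1)] + [s/(s^2 + 16)] + [-8/(s^2 + 16)].
Invert each term: -5/(s + 1) ↔ -5e^(-t); 1·s/(s^2 + 16) ↔ cos(4t); -2·4/(s^2 + 16) ↔ -2sin(4t).

f(t) = -2*sin(4*t) + cos(4*t) - 5*exp(-t)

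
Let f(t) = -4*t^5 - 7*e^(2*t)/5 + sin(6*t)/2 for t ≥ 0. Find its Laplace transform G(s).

G(s) = 3/(s^2 + 36) - 7/(5*(s - 2)) - 480/s^6

By linearity of the Laplace transform, transform each term separately.
(-7/5)·[L{e^(2t)} = 1/(s - 2)]; (-4)·[L{t^5} = 5!/s^6 = 120/s^6]; (1/2)·[L{sin(6t)} = 6/(s^2 + 36)].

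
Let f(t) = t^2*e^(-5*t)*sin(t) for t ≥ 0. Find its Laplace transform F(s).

L{sin(t)} = 1/(s^2 + 1).
Multiplying by e^(-5t) shifts s → s + 5, so L{e^(-5*t)*sin(t)} = 1/((s + 5)^2 + 1).
Then apply L{t^2·g(t)} = (-1)^2 d^2/ds^2[G(s)] with G(s) = 1/((s + 5)^2 + 1):
differentiating 2 times and applying the sign gives 2*(3*s^2 + 30*s + 74)/(s^2 + 10*s + 26)^3.

F(s) = 2*(3*s^2 + 30*s + 74)/(s^2 + 10*s + 26)^3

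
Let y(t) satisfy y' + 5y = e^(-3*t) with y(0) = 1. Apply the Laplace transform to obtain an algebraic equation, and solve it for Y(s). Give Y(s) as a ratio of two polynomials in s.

Take the Laplace transform of both sides.
With L{y'} = sY - y(0) = sY - 1: the LHS transforms to (s + 5)Y - (1).
The right side is L{e^(-3*t)} = 1/(s + 3).
So (s + 5)Y = 1/(s + 3) + (1).
Isolate Y and clear denominators.

Y(s) = (s + 4)/(s^2 + 8*s + 15)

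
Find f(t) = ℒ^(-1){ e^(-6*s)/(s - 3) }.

f(t) = Heaviside(t - 6)*(exp(3*t - 18))

The factor e^(-6s) signals a time shift by c = 6 (second shifting theorem).
L{e^(3t)} = 1/(s - 3), so L^-1{1/(s - 3)} = e^(3*t).
Hence the inverse is u(t - 6) times that function evaluated at t - 6.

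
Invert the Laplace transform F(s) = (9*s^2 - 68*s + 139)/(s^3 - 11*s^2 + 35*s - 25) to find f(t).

Factor the denominator: s^3 - 11*s^2 + 35*s - 25 = (s - 5)^2*(s - 1).
Partial fraction decomposition gives [4/(s - 5)] + [6/(s - 5)^2] + [5/(s - 1)].
Invert each term: 4/(s - 5) ↔ 4e^(5t); 6/(s - 5)^2 ↔ 6t·e^(5t); 5/(s - 1) ↔ 5e^(t).

f(t) = 6*t*exp(5*t) + 4*exp(5*t) + 5*exp(t)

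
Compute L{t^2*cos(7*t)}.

2*s*(s^2 - 147)/(s^2 + 49)^3

L{cos(7t)} = s/(s^2 + 49).
Then apply L{t^2·g(t)} = (-1)^2 d^2/ds^2[G(s)] with G(s) = s/(s^2 + 49):
differentiating 2 times and applying the sign gives 2*s*(s^2 - 147)/(s^2 + 49)^3.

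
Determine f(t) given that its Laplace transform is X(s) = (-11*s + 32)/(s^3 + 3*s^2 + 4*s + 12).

f(t) = 2*sin(2*t) - 5*cos(2*t) + 5*exp(-3*t)

Factor the denominator: s^3 + 3*s^2 + 4*s + 12 = (s + 3)*(s^2 + 4).
Partial fraction decomposition gives [5/(s + 3)] + [-5*s/(s^2 + 4)] + [4/(s^2 + 4)].
Invert each term: 5/(s + 3) ↔ 5e^(-3t); -5·s/(s^2 + 4) ↔ -5cos(2t); 2·2/(s^2 + 4) ↔ 2sin(2t).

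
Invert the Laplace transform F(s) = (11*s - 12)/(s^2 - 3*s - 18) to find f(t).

Factor the denominator: s^2 - 3*s - 18 = (s - 6)*(s + 3).
Partial fraction decomposition gives [5/(s + 3)] + [6/(s - 6)].
Invert each term: 5/(s + 3) ↔ 5e^(-3t); 6/(s - 6) ↔ 6e^(6t).

f(t) = 6*exp(6*t) + 5*exp(-3*t)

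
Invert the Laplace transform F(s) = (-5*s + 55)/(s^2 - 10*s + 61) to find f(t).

f(t) = 5*exp(5*t)*sin(6*t) - 5*exp(5*t)*cos(6*t)

Complete the square in the denominator: s^2 - 10*s + 61 = (s - 5)^2 + 6^2.
Split the numerator to match: -5*s + 55 = -5·(s - 5) + 5·6.
Invert each term: -5·(s - 5)/((s - 5)^2 + 36) ↔ -5e^(5t)cos(6t); 5·6/((s - 5)^2 + 36) ↔ 5e^(5t)sin(6t).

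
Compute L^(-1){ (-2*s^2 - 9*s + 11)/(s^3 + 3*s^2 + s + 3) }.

Factor the denominator: s^3 + 3*s^2 + s + 3 = (s + 3)*(s^2 + 1).
Partial fraction decomposition gives [2/(s + 3)] + [-4*s/(s^2 + 1)] + [3/(s^2 + 1)].
Invert each term: 2/(s + 3) ↔ 2e^(-3t); -4·s/(s^2 + 1) ↔ -4cos(t); 3·1/(s^2 + 1) ↔ 3sin(t).

3*sin(t) - 4*cos(t) + 2*exp(-3*t)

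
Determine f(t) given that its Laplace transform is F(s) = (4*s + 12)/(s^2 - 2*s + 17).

Complete the square in the denominator: s^2 - 2*s + 17 = (s - 1)^2 + 4^2.
Split the numerator to match: 4*s + 12 = 4·(s - 1) + 4·4.
Invert each term: 4·(s - 1)/((s - 1)^2 + 16) ↔ 4e^(t)cos(4t); 4·4/((s - 1)^2 + 16) ↔ 4e^(t)sin(4t).

f(t) = 4*exp(t)*sin(4*t) + 4*exp(t)*cos(4*t)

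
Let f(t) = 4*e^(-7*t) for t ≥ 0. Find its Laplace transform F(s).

L{4} = 4/s.
By the first shifting theorem, multiplying by e^(-7t) replaces s with s + 7.

F(s) = 4/(s + 7)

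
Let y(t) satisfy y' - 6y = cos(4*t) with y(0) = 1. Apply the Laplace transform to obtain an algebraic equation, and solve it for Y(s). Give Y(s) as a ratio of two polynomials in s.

Y(s) = (s^2 + s + 16)/(s^3 - 6*s^2 + 16*s - 96)

Take the Laplace transform of both sides.
Using L{y'} = sY - y(0) = sY - 1, the left side becomes (s - 6)Y - (1).
The right side is L{cos(4*t)} = s/(s^2 + 16).
So (s - 6)Y = s/(s^2 + 16) + (1).
Divide through and combine into a single rational function.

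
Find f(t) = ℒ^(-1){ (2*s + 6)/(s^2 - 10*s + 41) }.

Complete the square in the denominator: s^2 - 10*s + 41 = (s - 5)^2 + 4^2.
Split the numerator to match: 2*s + 6 = 2·(s - 5) + 4·4.
Invert each term: 2·(s - 5)/((s - 5)^2 + 16) ↔ 2e^(5t)cos(4t); 4·4/((s - 5)^2 + 16) ↔ 4e^(5t)sin(4t).

f(t) = 4*exp(5*t)*sin(4*t) + 2*exp(5*t)*cos(4*t)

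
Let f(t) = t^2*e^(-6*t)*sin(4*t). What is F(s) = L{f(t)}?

L{sin(4t)} = 4/(s^2 + 16).
Multiplying by e^(-6t) shifts s → s + 6, so L{e^(-6*t)*sin(4*t)} = 4/((s + 6)^2 + 16).
Then apply L{t^2·g(t)} = (-1)^2 d^2/ds^2[G(s)] with G(s) = 4/((s + 6)^2 + 16):
differentiating 2 times and applying the sign gives 8*(3*s^2 + 36*s + 92)/(s^2 + 12*s + 52)^3.

F(s) = 8*(3*s^2 + 36*s + 92)/(s^2 + 12*s + 52)^3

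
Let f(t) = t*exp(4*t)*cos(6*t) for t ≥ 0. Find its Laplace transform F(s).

F(s) = (s - 10)*(s + 2)/(s^2 - 8*s + 52)^2

L{cos(6t)} = s/(s^2 + 36).
Multiplying by e^(4t) shifts s → s - 4, so L{exp(4*t)*cos(6*t)} = (s - 4)/((s - 4)^2 + 36).
Then apply L{t·g(t)} = -d/ds[G(s)] with G(s) = (s - 4)/((s - 4)^2 + 36):
differentiating 1 time and applying the sign gives (s - 10)*(s + 2)/(s^2 - 8*s + 52)^2.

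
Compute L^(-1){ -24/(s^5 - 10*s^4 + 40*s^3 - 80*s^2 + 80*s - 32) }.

-t^4*exp(2*t)

Rewrite the denominator: s^5 - 10*s^4 + 40*s^3 - 80*s^2 + 80*s - 32 = (s - 2)^5.
The form in (s - 2) signals a first-shifting-theorem factor e^(2t).
Since L{t^4} = 4!/s^5 = 24/s^5, the inverse is t^4*exp(2*t), scaled by -1.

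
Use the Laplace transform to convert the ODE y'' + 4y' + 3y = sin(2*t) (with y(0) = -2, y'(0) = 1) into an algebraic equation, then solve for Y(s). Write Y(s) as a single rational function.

Transform both sides with L{·}.
Using L{y''} = s^2 Y - s·y(0) - y'(0) and L{y'} = sY - y(0), with y(0) = -2, y'(0) = 1, the left side becomes (s^2 + 4*s + 3)Y - (-2*s - 7).
The right side is L{sin(2*t)} = 2/(s^2 + 4).
So (s^2 + 4*s + 3)Y = 2/(s^2 + 4) + (-2*s - 7).
Divide through and combine into a single rational function.

Y(s) = (-2*s^3 - 7*s^2 - 8*s - 26)/(s^4 + 4*s^3 + 7*s^2 + 16*s + 12)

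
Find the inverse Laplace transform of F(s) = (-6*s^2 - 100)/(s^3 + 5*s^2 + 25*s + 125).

Factor the denominator: s^3 + 5*s^2 + 25*s + 125 = (s + 5)*(s^2 + 25).
Partial fraction decomposition gives [-5/(s + 5)] + [-s/(s^2 + 25)] + [5/(s^2 + 25)].
Invert each term: -5/(s + 5) ↔ -5e^(-5t); -1·s/(s^2 + 25) ↔ -cos(5t); 1·5/(s^2 + 25) ↔ sin(5t).

sin(5*t) - cos(5*t) - 5*exp(-5*t)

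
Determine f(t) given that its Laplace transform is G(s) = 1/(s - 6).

f(t) = exp(6*t)

Since L{e^(6t)} = 1/(s - 6), the inverse is e^(6*t).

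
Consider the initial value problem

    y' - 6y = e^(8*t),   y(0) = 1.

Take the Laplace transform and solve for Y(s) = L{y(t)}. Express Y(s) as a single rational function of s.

Y(s) = (s - 7)/(s^2 - 14*s + 48)

Take the Laplace transform of both sides.
The derivative rules (L{y'} = sY - y(0) = sY - 1) turn the left side into (s - 6)Y - (1).
The right side is L{e^(8*t)} = 1/(s - 8).
So (s - 6)Y = 1/(s - 8) + (1).
Isolate Y and clear denominators.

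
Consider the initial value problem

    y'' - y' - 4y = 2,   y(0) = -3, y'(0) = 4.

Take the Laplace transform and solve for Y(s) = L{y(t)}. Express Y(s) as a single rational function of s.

Laplace-transform each side.
The derivative rules (L{y''} = s^2 Y - s·y(0) - y'(0) and L{y'} = sY - y(0), with y(0) = -3, y'(0) = 4) turn the left side into (s^2 - s - 4)Y - (-3*s + 7).
The right side is L{2} = 2/s.
So (s^2 - s - 4)Y = 2/s + (-3*s + 7).
Solve for Y(s) and write it as one ratio of polynomials.

Y(s) = (-3*s^2 + 7*s + 2)/(s^3 - s^2 - 4*s)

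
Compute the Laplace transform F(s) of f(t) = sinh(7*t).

L{sinh(7t)} = 7/(s^2 - 49).

F(s) = 7/(s^2 - 49)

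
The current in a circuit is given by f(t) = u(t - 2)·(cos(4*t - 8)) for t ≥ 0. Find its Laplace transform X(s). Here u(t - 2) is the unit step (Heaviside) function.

By the second shifting theorem, L{u(t - c)·g(t - c)} = e^(-cs)·G(s) with c = 2 and G(s) = L{g(t)}.
L{cos(4t)} = s/(s^2 + 16).

X(s) = s*exp(-2*s)/(s^2 + 16)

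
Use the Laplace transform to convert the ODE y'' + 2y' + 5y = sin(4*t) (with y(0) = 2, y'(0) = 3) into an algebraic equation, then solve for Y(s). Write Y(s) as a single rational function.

Transform both sides with L{·}.
With L{y''} = s^2 Y - s·y(0) - y'(0) and L{y'} = sY - y(0), with y(0) = 2, y'(0) = 3: the LHS transforms to (s^2 + 2*s + 5)Y - (2*s + 7).
The right side is L{sin(4*t)} = 4/(s^2 + 16).
So (s^2 + 2*s + 5)Y = 4/(s^2 + 16) + (2*s + 7).
Solve for Y(s) and write it as one ratio of polynomials.

Y(s) = (2*s^3 + 7*s^2 + 32*s + 116)/(s^4 + 2*s^3 + 21*s^2 + 32*s + 80)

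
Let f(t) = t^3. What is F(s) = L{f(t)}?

L{t^3} = 3!/s^4 = 6/s^4.

F(s) = 6/s^4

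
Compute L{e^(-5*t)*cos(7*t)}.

(s + 5)/((s + 5)^2 + 49)

L{cos(7t)} = s/(s^2 + 49).
By the first shifting theorem, multiplying by e^(-5t) replaces s with s + 5.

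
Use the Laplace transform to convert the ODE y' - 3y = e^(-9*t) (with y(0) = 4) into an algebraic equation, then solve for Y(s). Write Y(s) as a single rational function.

Y(s) = (4*s + 37)/(s^2 + 6*s - 27)

Laplace-transform each side.
With L{y'} = sY - y(0) = sY - 4: the LHS transforms to (s - 3)Y - (4).
The right side is L{e^(-9*t)} = 1/(s + 9).
So (s - 3)Y = 1/(s + 9) + (4).
Solve for Y(s) and write it as one ratio of polynomials.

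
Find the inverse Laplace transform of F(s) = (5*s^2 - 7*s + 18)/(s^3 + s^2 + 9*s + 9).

Factor the denominator: s^3 + s^2 + 9*s + 9 = (s + 1)*(s^2 + 9).
Partial fraction decomposition gives [3/(s + 1)] + [2*s/(s^2 + 9)] + [-9/(s^2 + 9)].
Invert each term: 3/(s + 1) ↔ 3e^(-t); 2·s/(s^2 + 9) ↔ 2cos(3t); -3·3/(s^2 + 9) ↔ -3sin(3t).

-3*sin(3*t) + 2*cos(3*t) + 3*exp(-t)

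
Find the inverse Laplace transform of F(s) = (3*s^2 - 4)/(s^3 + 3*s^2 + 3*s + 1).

-t^2*exp(-t)/2 - 6*t*exp(-t) + 3*exp(-t)

Factor the denominator: s^3 + 3*s^2 + 3*s + 1 = (s + 1)^3.
Partial fraction decomposition gives [3/(s + 1)] + [-6/(s + 1)^2] + [-1/(s + 1)^3].
Invert each term: 3/(s + 1) ↔ 3e^(-t); -6/(s + 1)^2 ↔ -6t·e^(-t); -1/(s + 1)^3 ↔ (-1/2)t^2·e^(-t).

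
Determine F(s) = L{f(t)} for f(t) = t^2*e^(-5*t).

F(s) = 2/(s + 5)^3

L{t^2} = 2!/s^3 = 2/s^3.
By the first shifting theorem, multiplying by e^(-5t) replaces s with s + 5.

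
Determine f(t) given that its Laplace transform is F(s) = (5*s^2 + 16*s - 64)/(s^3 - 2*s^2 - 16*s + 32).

f(t) = 5*exp(4*t) + exp(2*t) - exp(-4*t)

Factor the denominator: s^3 - 2*s^2 - 16*s + 32 = (s - 4)*(s - 2)*(s + 4).
Partial fraction decomposition gives [5/(s - 4)] + [1/(s - 2)] + [-1/(s + 4)].
Invert each term: 5/(s - 4) ↔ 5e^(4t); 1/(s - 2) ↔ e^(2t); -1/(s + 4) ↔ -e^(-4t).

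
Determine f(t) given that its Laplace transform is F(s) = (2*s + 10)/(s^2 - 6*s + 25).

f(t) = 4*exp(3*t)*sin(4*t) + 2*exp(3*t)*cos(4*t)

Complete the square in the denominator: s^2 - 6*s + 25 = (s - 3)^2 + 4^2.
Split the numerator to match: 2*s + 10 = 2·(s - 3) + 4·4.
Invert each term: 2·(s - 3)/((s - 3)^2 + 16) ↔ 2e^(3t)cos(4t); 4·4/((s - 3)^2 + 16) ↔ 4e^(3t)sin(4t).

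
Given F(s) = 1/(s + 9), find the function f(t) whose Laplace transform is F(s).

Since L{e^(-9t)} = 1/(s + 9), the inverse is exp(-9*t).

f(t) = exp(-9*t)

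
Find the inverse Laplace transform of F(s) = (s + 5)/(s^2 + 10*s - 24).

exp(-5*t)*cosh(7*t)

Rewrite the denominator: s^2 + 10*s - 24 = (s + 5)^2 - 49.
The form in (s + 5) signals a first-shifting-theorem factor e^(-5t).
Since L{cosh(7t)} = s/(s^2 - 49), the inverse is e^(-5*t)*cosh(7*t).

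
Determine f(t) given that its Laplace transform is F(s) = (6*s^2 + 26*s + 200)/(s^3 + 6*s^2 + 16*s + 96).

f(t) = 5*sin(4*t) + cos(4*t) + 5*exp(-6*t)

Factor the denominator: s^3 + 6*s^2 + 16*s + 96 = (s + 6)*(s^2 + 16).
Partial fraction decomposition gives [5/(s + 6)] + [s/(s^2 + 16)] + [20/(s^2 + 16)].
Invert each term: 5/(s + 6) ↔ 5e^(-6t); 1·s/(s^2 + 16) ↔ cos(4t); 5·4/(s^2 + 16) ↔ 5sin(4t).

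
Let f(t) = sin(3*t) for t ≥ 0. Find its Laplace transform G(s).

L{sin(3t)} = 3/(s^2 + 9).

G(s) = 3/(s^2 + 9)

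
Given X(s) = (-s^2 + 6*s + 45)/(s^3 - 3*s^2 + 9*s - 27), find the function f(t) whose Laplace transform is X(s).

Factor the denominator: s^3 - 3*s^2 + 9*s - 27 = (s - 3)*(s^2 + 9).
Partial fraction decomposition gives [3/(s - 3)] + [-4*s/(s^2 + 9)] + [-6/(s^2 + 9)].
Invert each term: 3/(s - 3) ↔ 3e^(3t); -4·s/(s^2 + 9) ↔ -4cos(3t); -2·3/(s^2 + 9) ↔ -2sin(3t).

f(t) = 3*exp(3*t) - 2*sin(3*t) - 4*cos(3*t)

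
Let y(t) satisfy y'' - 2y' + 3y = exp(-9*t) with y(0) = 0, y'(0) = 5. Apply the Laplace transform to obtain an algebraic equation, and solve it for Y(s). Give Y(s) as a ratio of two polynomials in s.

Y(s) = (5*s + 46)/(s^3 + 7*s^2 - 15*s + 27)

Transform both sides with L{·}.
Using L{y''} = s^2 Y - s·y(0) - y'(0) and L{y'} = sY - y(0), with y(0) = 0, y'(0) = 5, the left side becomes (s^2 - 2*s + 3)Y - (5).
The right side is L{exp(-9*t)} = 1/(s + 9).
So (s^2 - 2*s + 3)Y = 1/(s + 9) + (5).
Divide through and combine into a single rational function.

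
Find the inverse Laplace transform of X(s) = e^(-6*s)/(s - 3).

Heaviside(t - 6)*(exp(3*t - 18))

The factor e^(-6s) signals a time shift by c = 6 (second shifting theorem).
L{e^(3t)} = 1/(s - 3), so L^-1{1/(s - 3)} = e^(3*t).
Hence the inverse is u(t - 6) times that function evaluated at t - 6.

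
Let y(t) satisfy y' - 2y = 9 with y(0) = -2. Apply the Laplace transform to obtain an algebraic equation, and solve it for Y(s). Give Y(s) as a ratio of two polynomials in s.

Laplace-transform each side.
The derivative rules (L{y'} = sY - y(0) = sY - (-2)) turn the left side into (s - 2)Y - (-2).
The right side is L{9} = 9/s.
So (s - 2)Y = 9/s + (-2).
Isolate Y and clear denominators.

Y(s) = (-2*s + 9)/(s^2 - 2*s)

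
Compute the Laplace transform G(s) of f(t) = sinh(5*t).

G(s) = 5/(s^2 - 25)

L{sinh(5t)} = 5/(s^2 - 25).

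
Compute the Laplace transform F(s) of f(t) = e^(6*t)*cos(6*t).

F(s) = (s - 6)/((s - 6)^2 + 36)

L{cos(6t)} = s/(s^2 + 36).
By the first shifting theorem, multiplying by e^(6t) replaces s with s - 6.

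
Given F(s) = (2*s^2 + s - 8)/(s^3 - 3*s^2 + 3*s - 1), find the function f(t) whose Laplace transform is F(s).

f(t) = -5*t^2*exp(t)/2 + 5*t*exp(t) + 2*exp(t)

Factor the denominator: s^3 - 3*s^2 + 3*s - 1 = (s - 1)^3.
Partial fraction decomposition gives [2/(s - 1)] + [5/(s - 1)^2] + [-5/(s - 1)^3].
Invert each term: 2/(s - 1) ↔ 2e^(t); 5/(s - 1)^2 ↔ 5t·e^(t); -5/(s - 1)^3 ↔ (-5/2)t^2·e^(t).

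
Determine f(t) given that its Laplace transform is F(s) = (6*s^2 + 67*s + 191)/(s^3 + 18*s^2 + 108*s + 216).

Factor the denominator: s^3 + 18*s^2 + 108*s + 216 = (s + 6)^3.
Partial fraction decomposition gives [6/(s + 6)] + [-5/(s + 6)^2] + [5/(s + 6)^3].
Invert each term: 6/(s + 6) ↔ 6e^(-6t); -5/(s + 6)^2 ↔ -5t·e^(-6t); 5/(s + 6)^3 ↔ (5/2)t^2·e^(-6t).

f(t) = 5*t^2*exp(-6*t)/2 - 5*t*exp(-6*t) + 6*exp(-6*t)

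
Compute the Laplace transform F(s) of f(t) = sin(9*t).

L{sin(9t)} = 9/(s^2 + 81).

F(s) = 9/(s^2 + 81)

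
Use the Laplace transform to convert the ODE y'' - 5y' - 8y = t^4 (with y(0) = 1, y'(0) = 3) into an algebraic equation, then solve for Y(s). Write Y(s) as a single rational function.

Apply the Laplace transform to the equation.
Using L{y''} = s^2 Y - s·y(0) - y'(0) and L{y'} = sY - y(0), with y(0) = 1, y'(0) = 3, the left side becomes (s^2 - 5*s - 8)Y - (s - 2).
The right side is L{t^4} = 24/s^5.
So (s^2 - 5*s - 8)Y = 24/s^5 + (s - 2).
Isolate Y and clear denominators.

Y(s) = (s^6 - 2*s^5 + 24)/(s^7 - 5*s^6 - 8*s^5)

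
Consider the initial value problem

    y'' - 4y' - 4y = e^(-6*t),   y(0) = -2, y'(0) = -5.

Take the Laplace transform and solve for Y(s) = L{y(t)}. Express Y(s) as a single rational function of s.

Transform both sides with L{·}.
With L{y''} = s^2 Y - s·y(0) - y'(0) and L{y'} = sY - y(0), with y(0) = -2, y'(0) = -5: the LHS transforms to (s^2 - 4*s - 4)Y - (-2*s + 3).
The right side is L{e^(-6*t)} = 1/(s + 6).
So (s^2 - 4*s - 4)Y = 1/(s + 6) + (-2*s + 3).
Solve for Y(s) and write it as one ratio of polynomials.

Y(s) = (-2*s^2 - 9*s + 19)/(s^3 + 2*s^2 - 28*s - 24)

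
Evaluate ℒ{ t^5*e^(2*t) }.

120/(s - 2)^6

L{t^5} = 5!/s^6 = 120/s^6.
By the first shifting theorem, multiplying by e^(2t) replaces s with s - 2.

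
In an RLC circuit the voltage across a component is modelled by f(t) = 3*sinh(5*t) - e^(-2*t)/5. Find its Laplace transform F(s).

Apply the Laplace transform termwise.
(-1/5)·[L{e^(-2t)} = 1/(s + 2)]; (3)·[L{sinh(5t)} = 5/(s^2 - 25)].

F(s) = 15/(s^2 - 25) - 1/(5*(s + 2))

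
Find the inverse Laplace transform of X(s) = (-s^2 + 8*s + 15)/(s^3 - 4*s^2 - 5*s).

Factor the denominator: s^3 - 4*s^2 - 5*s = s*(s - 5)*(s + 1).
Partial fraction decomposition gives [-3/s] + [1/(s - 5)] + [1/(s + 1)].
Invert each term: -3/(s - 0) ↔ -3e^(0t); 1/(s - 5) ↔ e^(5t); 1/(s + 1) ↔ e^(-t).

exp(5*t) - 3 + exp(-t)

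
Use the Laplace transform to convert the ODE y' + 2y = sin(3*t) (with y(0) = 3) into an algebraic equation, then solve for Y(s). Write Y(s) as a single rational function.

Laplace-transform each side.
With L{y'} = sY - y(0) = sY - 3: the LHS transforms to (s + 2)Y - (3).
The right side is L{sin(3*t)} = 3/(s^2 + 9).
So (s + 2)Y = 3/(s^2 + 9) + (3).
Divide through and combine into a single rational function.

Y(s) = (3*s^2 + 30)/(s^3 + 2*s^2 + 9*s + 18)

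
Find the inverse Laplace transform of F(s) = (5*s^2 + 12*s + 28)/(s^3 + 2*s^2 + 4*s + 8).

4*sin(2*t) + 2*cos(2*t) + 3*exp(-2*t)

Factor the denominator: s^3 + 2*s^2 + 4*s + 8 = (s + 2)*(s^2 + 4).
Partial fraction decomposition gives [3/(s + 2)] + [2*s/(s^2 + 4)] + [8/(s^2 + 4)].
Invert each term: 3/(s + 2) ↔ 3e^(-2t); 2·s/(s^2 + 4) ↔ 2cos(2t); 4·2/(s^2 + 4) ↔ 4sin(2t).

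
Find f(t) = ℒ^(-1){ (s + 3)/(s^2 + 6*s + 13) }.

Rewrite the denominator: s^2 + 6*s + 13 = (s + 3)^2 + 4.
The form in (s + 3) signals a first-shifting-theorem factor e^(-3t).
Since L{cos(2t)} = s/(s^2 + 4), the inverse is e^(-3*t)*cos(2*t).

f(t) = exp(-3*t)*cos(2*t)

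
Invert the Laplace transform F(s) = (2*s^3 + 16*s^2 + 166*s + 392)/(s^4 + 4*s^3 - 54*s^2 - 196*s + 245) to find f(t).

Factor the denominator: s^4 + 4*s^3 - 54*s^2 - 196*s + 245 = (s - 7)*(s - 1)*(s + 5)*(s + 7).
Partial fraction decomposition gives [3/(s + 7)] + [3/(s - 7)] + [-2/(s - 1)] + [-2/(s + 5)].
Invert each term: 3/(s + 7) ↔ 3e^(-7t); 3/(s - 7) ↔ 3e^(7t); -2/(s - 1) ↔ -2e^(t); -2/(s + 5) ↔ -2e^(-5t).

f(t) = 3*exp(7*t) - 2*exp(t) - 2*exp(-5*t) + 3*exp(-7*t)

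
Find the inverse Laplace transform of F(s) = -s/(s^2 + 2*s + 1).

Factor the denominator: s^2 + 2*s + 1 = (s + 1)^2.
Partial fraction decomposition gives [-1/(s + 1)] + [(s + 1)^(-2)].
Invert each term: -1/(s + 1) ↔ -e^(-t); 1/(s + 1)^2 ↔ t·e^(-t).

t*exp(-t) - exp(-t)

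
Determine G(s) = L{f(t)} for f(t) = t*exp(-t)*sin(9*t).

L{sin(9t)} = 9/(s^2 + 81).
Multiplying by e^(-t) shifts s → s + 1, so L{exp(-t)*sin(9*t)} = 9/((s + 1)^2 + 81).
Then apply L{t·g(t)} = -d/ds[H(s)] with H(s) = 9/((s + 1)^2 + 81):
differentiating 1 time and applying the sign gives 18*(s + 1)/(s^2 + 2*s + 82)^2.

G(s) = 18*(s + 1)/(s^2 + 2*s + 82)^2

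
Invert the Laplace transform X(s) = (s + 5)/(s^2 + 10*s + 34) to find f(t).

Rewrite the denominator: s^2 + 10*s + 34 = (s + 5)^2 + 9.
The form in (s + 5) signals a first-shifting-theorem factor e^(-5t).
Since L{cos(3t)} = s/(s^2 + 9), the inverse is exp(-5*t)*cos(3*t).

f(t) = exp(-5*t)*cos(3*t)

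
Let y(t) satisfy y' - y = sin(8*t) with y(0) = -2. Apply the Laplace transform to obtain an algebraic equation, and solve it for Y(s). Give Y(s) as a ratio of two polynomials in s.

Transform both sides with L{·}.
Using L{y'} = sY - y(0) = sY - (-2), the left side becomes (s - 1)Y - (-2).
The right side is L{sin(8*t)} = 8/(s^2 + 64).
So (s - 1)Y = 8/(s^2 + 64) + (-2).
Solve for Y(s) and write it as one ratio of polynomials.

Y(s) = (-2*s^2 - 120)/(s^3 - s^2 + 64*s - 64)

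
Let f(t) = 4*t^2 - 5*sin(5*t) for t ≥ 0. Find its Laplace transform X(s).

The transform is linear, so treat each term independently.
(-5)·[L{sin(5t)} = 5/(s^2 + 25)]; (4)·[L{t^2} = 2!/s^3 = 2/s^3].

X(s) = -25/(s^2 + 25) + 8/s^3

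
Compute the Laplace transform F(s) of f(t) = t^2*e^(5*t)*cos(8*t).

L{cos(8t)} = s/(s^2 + 64).
Multiplying by e^(5t) shifts s → s - 5, so L{e^(5*t)*cos(8*t)} = (s - 5)/((s - 5)^2 + 64).
Then apply L{t^2·g(t)} = (-1)^2 d^2/ds^2[G(s)] with G(s) = (s - 5)/((s - 5)^2 + 64):
differentiating 2 times and applying the sign gives 2*(s - 5)*(s^2 - 10*s - 167)/(s^2 - 10*s + 89)^3.

F(s) = 2*(s - 5)*(s^2 - 10*s - 167)/(s^2 - 10*s + 89)^3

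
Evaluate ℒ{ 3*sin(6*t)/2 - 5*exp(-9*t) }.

By linearity of the Laplace transform, transform each term separately.
(3/2)·[L{sin(6t)} = 6/(s^2 + 36)]; (-5)·[L{e^(-9t)} = 1/(s + 9)].

9/(s^2 + 36) - 5/(s + 9)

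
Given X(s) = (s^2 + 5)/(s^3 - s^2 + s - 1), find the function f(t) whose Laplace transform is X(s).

Factor the denominator: s^3 - s^2 + s - 1 = (s - 1)*(s^2 + 1).
Partial fraction decomposition gives [3/(s - 1)] + [-2*s/(s^2 + 1)] + [-2/(s^2 + 1)].
Invert each term: 3/(s - 1) ↔ 3e^(t); -2·s/(s^2 + 1) ↔ -2cos(t); -2·1/(s^2 + 1) ↔ -2sin(t).

f(t) = 3*exp(t) - 2*sin(t) - 2*cos(t)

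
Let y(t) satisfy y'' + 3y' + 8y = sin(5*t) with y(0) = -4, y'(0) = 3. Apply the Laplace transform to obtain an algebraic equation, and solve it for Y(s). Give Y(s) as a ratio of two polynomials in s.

Apply the Laplace transform to the equation.
Using L{y''} = s^2 Y - s·y(0) - y'(0) and L{y'} = sY - y(0), with y(0) = -4, y'(0) = 3, the left side becomes (s^2 + 3*s + 8)Y - (-4*s - 9).
The right side is L{sin(5*t)} = 5/(s^2 + 25).
So (s^2 + 3*s + 8)Y = 5/(s^2 + 25) + (-4*s - 9).
Solve for Y(s) and write it as one ratio of polynomials.

Y(s) = (-4*s^3 - 9*s^2 - 100*s - 220)/(s^4 + 3*s^3 + 33*s^2 + 75*s + 200)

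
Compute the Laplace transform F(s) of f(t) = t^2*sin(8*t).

F(s) = 16*(3*s^2 - 64)/(s^2 + 64)^3

L{sin(8t)} = 8/(s^2 + 64).
Then apply L{t^2·g(t)} = (-1)^2 d^2/ds^2[G(s)] with G(s) = 8/(s^2 + 64):
differentiating 2 times and applying the sign gives 16*(3*s^2 - 64)/(s^2 + 64)^3.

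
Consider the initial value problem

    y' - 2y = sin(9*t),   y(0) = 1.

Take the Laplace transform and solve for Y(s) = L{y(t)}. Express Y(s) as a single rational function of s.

Y(s) = (s^2 + 90)/(s^3 - 2*s^2 + 81*s - 162)

Transform both sides with L{·}.
Using L{y'} = sY - y(0) = sY - 1, the left side becomes (s - 2)Y - (1).
The right side is L{sin(9*t)} = 9/(s^2 + 81).
So (s - 2)Y = 9/(s^2 + 81) + (1).
Isolate Y and clear denominators.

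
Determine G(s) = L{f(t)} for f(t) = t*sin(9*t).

G(s) = 18*s/(s^2 + 81)^2

L{sin(9t)} = 9/(s^2 + 81).
Then apply L{t·g(t)} = -d/ds[H(s)] with H(s) = 9/(s^2 + 81):
differentiating 1 time and applying the sign gives 18*s/(s^2 + 81)^2.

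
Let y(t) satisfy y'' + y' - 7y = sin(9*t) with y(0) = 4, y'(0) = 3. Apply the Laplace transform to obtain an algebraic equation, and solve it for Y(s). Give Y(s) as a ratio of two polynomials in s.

Transform both sides with L{·}.
Using L{y''} = s^2 Y - s·y(0) - y'(0) and L{y'} = sY - y(0), with y(0) = 4, y'(0) = 3, the left side becomes (s^2 + s - 7)Y - (4*s + 7).
The right side is L{sin(9*t)} = 9/(s^2 + 81).
So (s^2 + s - 7)Y = 9/(s^2 + 81) + (4*s + 7).
Solve for Y(s) and write it as one ratio of polynomials.

Y(s) = (4*s^3 + 7*s^2 + 324*s + 576)/(s^4 + s^3 + 74*s^2 + 81*s - 567)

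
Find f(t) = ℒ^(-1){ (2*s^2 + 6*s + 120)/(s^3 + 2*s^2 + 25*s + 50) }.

Factor the denominator: s^3 + 2*s^2 + 25*s + 50 = (s + 2)*(s^2 + 25).
Partial fraction decomposition gives [4/(s + 2)] + [-2*s/(s^2 + 25)] + [10/(s^2 + 25)].
Invert each term: 4/(s + 2) ↔ 4e^(-2t); -2·s/(s^2 + 25) ↔ -2cos(5t); 2·5/(s^2 + 25) ↔ 2sin(5t).

f(t) = 2*sin(5*t) - 2*cos(5*t) + 4*exp(-2*t)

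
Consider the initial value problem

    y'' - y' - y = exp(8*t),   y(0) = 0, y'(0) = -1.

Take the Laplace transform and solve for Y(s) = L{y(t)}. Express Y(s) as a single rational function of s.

Y(s) = (-s + 9)/(s^3 - 9*s^2 + 7*s + 8)

Apply the Laplace transform to the equation.
With L{y''} = s^2 Y - s·y(0) - y'(0) and L{y'} = sY - y(0), with y(0) = 0, y'(0) = -1: the LHS transforms to (s^2 - s - 1)Y - (-1).
The right side is L{exp(8*t)} = 1/(s - 8).
So (s^2 - s - 1)Y = 1/(s - 8) + (-1).
Isolate Y and clear denominators.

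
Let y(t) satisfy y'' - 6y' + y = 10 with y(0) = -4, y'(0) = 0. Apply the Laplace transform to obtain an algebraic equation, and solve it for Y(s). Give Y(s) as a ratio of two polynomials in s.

Laplace-transform each side.
With L{y''} = s^2 Y - s·y(0) - y'(0) and L{y'} = sY - y(0), with y(0) = -4, y'(0) = 0: the LHS transforms to (s^2 - 6*s + 1)Y - (-4*s + 24).
The right side is L{10} = 10/s.
So (s^2 - 6*s + 1)Y = 10/s + (-4*s + 24).
Solve for Y(s) and write it as one ratio of polynomials.

Y(s) = (-4*s^2 + 24*s + 10)/(s^3 - 6*s^2 + s)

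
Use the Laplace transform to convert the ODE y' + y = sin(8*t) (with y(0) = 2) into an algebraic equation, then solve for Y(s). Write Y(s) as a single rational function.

Transform both sides with L{·}.
The derivative rules (L{y'} = sY - y(0) = sY - 2) turn the left side into (s + 1)Y - (2).
The right side is L{sin(8*t)} = 8/(s^2 + 64).
So (s + 1)Y = 8/(s^2 + 64) + (2).
Solve for Y(s) and write it as one ratio of polynomials.

Y(s) = (2*s^2 + 136)/(s^3 + s^2 + 64*s + 64)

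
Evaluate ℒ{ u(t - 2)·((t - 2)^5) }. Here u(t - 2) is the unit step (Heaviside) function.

120*exp(-2*s)/s^6

By the second shifting theorem, L{u(t - c)·g(t - c)} = e^(-cs)·G(s) with c = 2 and G(s) = L{g(t)}.
L{t^5} = 5!/s^6 = 120/s^6.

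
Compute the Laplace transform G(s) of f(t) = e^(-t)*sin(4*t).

G(s) = 4/((s + 1)^2 + 16)

L{sin(4t)} = 4/(s^2 + 16).
By the first shifting theorem, multiplying by e^(-t) replaces s with s + 1.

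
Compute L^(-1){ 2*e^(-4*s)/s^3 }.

Heaviside(t - 4)*((t - 4)^2)

The factor e^(-4s) signals a time shift by c = 4 (second shifting theorem).
L{t^2} = 2!/s^3 = 2/s^3, so L^-1{2/s^3} = t^2.
Hence the inverse is u(t - 4) times that function evaluated at t - 4.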